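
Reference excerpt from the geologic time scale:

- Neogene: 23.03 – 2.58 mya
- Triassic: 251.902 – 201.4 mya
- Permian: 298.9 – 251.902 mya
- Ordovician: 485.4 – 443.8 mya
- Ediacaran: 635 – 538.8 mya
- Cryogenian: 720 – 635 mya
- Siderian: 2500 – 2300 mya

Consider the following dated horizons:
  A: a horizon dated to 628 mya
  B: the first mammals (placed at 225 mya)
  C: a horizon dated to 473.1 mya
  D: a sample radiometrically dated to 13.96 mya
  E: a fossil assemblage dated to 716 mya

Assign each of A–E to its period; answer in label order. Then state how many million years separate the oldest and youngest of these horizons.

Match each age against the start–end ranges in the excerpt: A = 628 Ma → Ediacaran (635–538.8); B = 225 Ma → Triassic (251.902–201.4); C = 473.1 Ma → Ordovician (485.4–443.8); D = 13.96 Ma → Neogene (23.03–2.58); E = 716 Ma → Cryogenian (720–635).
The largest age is 716 Ma and the smallest is 13.96 Ma; their difference is 702.04 Myr.

A — Ediacaran; B — Triassic; C — Ordovician; D — Neogene; E — Cryogenian; span 702.04 million years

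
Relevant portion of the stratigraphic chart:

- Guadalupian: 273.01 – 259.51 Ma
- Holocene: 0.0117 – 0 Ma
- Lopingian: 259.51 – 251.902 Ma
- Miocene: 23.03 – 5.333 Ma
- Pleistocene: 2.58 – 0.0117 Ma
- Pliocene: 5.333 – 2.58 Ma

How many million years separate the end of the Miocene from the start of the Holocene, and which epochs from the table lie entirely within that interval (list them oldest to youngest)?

5.3213 million years; Pliocene, Pleistocene

The Miocene closes at 5.333 Ma and the Holocene opens at 0.0117 Ma, so the interval is 5.333 − 0.0117 = 5.3213 Myr.
An epoch fits inside if it starts at or after 5.333 Ma and ends at or before 0.0117 Ma; oldest first that gives Pliocene, Pleistocene.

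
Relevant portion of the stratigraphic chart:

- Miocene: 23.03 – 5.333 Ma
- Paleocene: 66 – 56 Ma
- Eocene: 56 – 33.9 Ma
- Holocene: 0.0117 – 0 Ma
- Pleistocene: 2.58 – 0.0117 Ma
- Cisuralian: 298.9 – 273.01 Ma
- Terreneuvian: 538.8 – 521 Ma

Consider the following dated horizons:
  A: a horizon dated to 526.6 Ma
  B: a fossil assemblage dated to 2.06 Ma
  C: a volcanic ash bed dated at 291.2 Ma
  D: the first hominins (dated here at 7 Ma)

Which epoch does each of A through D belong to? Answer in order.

A — Terreneuvian; B — Pleistocene; C — Cisuralian; D — Miocene

Match each age against the start–end ranges in the excerpt: A = 526.6 Ma → Terreneuvian (538.8–521); B = 2.06 Ma → Pleistocene (2.58–0.0117); C = 291.2 Ma → Cisuralian (298.9–273.01); D = 7 Ma → Miocene (23.03–5.333).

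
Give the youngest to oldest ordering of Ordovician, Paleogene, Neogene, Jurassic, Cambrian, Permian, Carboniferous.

Neogene → Paleogene → Jurassic → Permian → Carboniferous → Ordovician → Cambrian

Group by era (each group listed oldest first) — Paleozoic: Cambrian, Ordovician, Carboniferous, Permian; Mesozoic: Jurassic; Cenozoic: Paleogene, Neogene. The eras run Paleozoic → Mesozoic → Cenozoic. Concatenating the groups in that era order and then reversing gives youngest to oldest.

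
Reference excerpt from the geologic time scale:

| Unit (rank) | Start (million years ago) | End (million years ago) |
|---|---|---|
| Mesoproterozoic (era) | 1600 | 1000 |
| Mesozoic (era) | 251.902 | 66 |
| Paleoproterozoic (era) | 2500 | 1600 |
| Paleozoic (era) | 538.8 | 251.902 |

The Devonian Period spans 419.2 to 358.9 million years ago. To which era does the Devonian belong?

The Devonian (419.2–358.9 Ma) lies entirely within 538.8–251.902 Ma, the Paleozoic Era.

Paleozoic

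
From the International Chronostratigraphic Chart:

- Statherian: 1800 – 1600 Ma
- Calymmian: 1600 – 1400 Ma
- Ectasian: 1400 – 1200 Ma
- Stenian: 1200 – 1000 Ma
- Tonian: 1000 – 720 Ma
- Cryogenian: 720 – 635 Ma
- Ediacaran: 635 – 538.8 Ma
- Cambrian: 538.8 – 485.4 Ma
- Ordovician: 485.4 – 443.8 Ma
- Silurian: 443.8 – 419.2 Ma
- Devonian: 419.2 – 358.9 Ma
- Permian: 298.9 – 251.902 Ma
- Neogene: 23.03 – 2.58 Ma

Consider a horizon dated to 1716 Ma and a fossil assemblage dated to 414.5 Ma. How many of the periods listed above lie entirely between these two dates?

9

1716 Ma sits inside the Statherian (1800–1600) and 414.5 Ma inside the Devonian (419.2–358.9); neither of those is wholly between the two dates.
The listed periods lying completely between them are Calymmian, Ectasian, Stenian, Tonian, Cryogenian, Ediacaran, Cambrian, Ordovician, Silurian — 9 in all.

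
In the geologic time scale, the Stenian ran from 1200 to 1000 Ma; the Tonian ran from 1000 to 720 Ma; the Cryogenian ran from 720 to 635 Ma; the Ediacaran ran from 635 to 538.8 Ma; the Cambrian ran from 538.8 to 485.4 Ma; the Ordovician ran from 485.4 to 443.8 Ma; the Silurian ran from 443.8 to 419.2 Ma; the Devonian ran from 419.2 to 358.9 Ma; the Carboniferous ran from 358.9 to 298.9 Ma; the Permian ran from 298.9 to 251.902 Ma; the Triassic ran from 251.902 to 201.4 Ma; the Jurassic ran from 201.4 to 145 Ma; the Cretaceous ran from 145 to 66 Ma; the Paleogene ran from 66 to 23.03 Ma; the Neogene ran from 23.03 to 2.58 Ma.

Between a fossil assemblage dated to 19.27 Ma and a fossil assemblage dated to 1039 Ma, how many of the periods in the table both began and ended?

1039 Ma sits inside the Stenian (1200–1000) and 19.27 Ma inside the Neogene (23.03–2.58); neither of those is wholly between the two dates.
The listed periods lying completely between them are Tonian, Cryogenian, Ediacaran, Cambrian, Ordovician, Silurian, Devonian, Carboniferous, Permian, Triassic, Jurassic, Cretaceous, Paleogene — 13 in all.

13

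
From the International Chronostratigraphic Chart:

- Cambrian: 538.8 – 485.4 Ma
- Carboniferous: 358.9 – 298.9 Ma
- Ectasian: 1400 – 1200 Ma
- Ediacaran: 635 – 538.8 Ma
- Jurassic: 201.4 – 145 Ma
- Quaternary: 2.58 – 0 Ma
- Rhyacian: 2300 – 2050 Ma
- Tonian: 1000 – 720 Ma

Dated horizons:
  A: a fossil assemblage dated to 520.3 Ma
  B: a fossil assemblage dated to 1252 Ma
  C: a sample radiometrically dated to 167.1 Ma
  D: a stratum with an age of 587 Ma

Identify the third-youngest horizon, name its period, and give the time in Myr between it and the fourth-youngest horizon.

D, in the Ediacaran; 665 million years to B

Smaller Ma means younger, so youngest first: C 167.1 < A 520.3 < D 587 < B 1252.
Counting 3 along gives D (587 Ma); the excerpt puts that inside the Ediacaran, 635–538.8 Ma.
Next in line is B (1252 Ma), and 1252 − 587 = 665 Myr.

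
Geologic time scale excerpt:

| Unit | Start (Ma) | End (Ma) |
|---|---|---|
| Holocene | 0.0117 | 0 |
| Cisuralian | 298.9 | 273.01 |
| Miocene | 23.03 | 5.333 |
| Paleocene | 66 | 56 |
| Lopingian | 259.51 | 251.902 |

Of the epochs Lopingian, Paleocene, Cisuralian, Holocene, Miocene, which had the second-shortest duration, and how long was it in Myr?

Start − end for each: Lopingian 259.51 − 251.902 = 7.608; Paleocene 66 − 56 = 10; Cisuralian 298.9 − 273.01 = 25.89; Holocene 0.0117 − 0 = 0.0117; Miocene 23.03 − 5.333 = 17.697.
Ranking these from shortest: Holocene < Lopingian < Paleocene < Miocene < Cisuralian.
Position 2 in that ranking is Lopingian, which lasted 7.608 Myr.

Lopingian, 7.608 million years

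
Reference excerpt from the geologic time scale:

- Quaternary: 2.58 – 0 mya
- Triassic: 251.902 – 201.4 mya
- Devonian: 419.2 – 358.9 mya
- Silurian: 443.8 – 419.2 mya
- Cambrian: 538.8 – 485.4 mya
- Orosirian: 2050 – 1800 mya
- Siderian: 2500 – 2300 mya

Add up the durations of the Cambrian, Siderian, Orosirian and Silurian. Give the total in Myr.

Duration is start − end for each: (538.8 − 485.4) + (2500 − 2300) + (2050 − 1800) + (443.8 − 419.2).
That is 53.4 + 200 + 250 + 24.6, which totals 528 million years.

528 million years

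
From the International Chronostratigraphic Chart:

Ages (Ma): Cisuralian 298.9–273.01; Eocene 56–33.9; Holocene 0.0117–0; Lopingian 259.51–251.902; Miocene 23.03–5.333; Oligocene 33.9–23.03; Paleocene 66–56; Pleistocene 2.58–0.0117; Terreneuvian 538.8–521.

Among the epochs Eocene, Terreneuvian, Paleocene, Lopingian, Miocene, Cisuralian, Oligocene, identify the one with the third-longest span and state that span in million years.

Start − end for each: Eocene 56 − 33.9 = 22.1; Terreneuvian 538.8 − 521 = 17.8; Paleocene 66 − 56 = 10; Lopingian 259.51 − 251.902 = 7.608; Miocene 23.03 − 5.333 = 17.697; Cisuralian 298.9 − 273.01 = 25.89; Oligocene 33.9 − 23.03 = 10.87.
Ranking these from longest: Cisuralian > Eocene > Terreneuvian > Miocene > Oligocene > Paleocene > Lopingian.
Position 3 in that ranking is Terreneuvian, which lasted 17.8 Myr.

Terreneuvian, 17.8 million years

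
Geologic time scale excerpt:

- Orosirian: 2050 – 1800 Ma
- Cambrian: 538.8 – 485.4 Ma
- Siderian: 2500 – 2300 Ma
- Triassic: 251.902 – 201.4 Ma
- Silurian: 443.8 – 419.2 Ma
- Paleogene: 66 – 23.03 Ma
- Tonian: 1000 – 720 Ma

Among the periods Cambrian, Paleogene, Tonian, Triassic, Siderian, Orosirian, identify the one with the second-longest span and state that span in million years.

Orosirian, 250 million years

Start − end for each: Cambrian 538.8 − 485.4 = 53.4; Paleogene 66 − 23.03 = 42.97; Tonian 1000 − 720 = 280; Triassic 251.902 − 201.4 = 50.502; Siderian 2500 − 2300 = 200; Orosirian 2050 − 1800 = 250.
Ranking these from longest: Tonian > Orosirian > Siderian > Cambrian > Triassic > Paleogene.
Position 2 in that ranking is Orosirian, which lasted 250 Myr.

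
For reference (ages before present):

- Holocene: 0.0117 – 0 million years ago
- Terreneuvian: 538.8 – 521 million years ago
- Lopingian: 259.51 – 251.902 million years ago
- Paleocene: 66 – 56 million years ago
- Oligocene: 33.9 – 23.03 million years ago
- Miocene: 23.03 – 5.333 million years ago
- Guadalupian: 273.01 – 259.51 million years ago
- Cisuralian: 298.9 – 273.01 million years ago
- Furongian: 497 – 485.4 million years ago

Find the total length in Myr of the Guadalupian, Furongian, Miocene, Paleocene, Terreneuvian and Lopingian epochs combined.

Duration is start − end for each: (273.01 − 259.51) + (497 − 485.4) + (23.03 − 5.333) + (66 − 56) + (538.8 − 521) + (259.51 − 251.902).
That is 13.5 + 11.6 + 17.697 + 10 + 17.8 + 7.608, which totals 78.205 million years.

78.205 million years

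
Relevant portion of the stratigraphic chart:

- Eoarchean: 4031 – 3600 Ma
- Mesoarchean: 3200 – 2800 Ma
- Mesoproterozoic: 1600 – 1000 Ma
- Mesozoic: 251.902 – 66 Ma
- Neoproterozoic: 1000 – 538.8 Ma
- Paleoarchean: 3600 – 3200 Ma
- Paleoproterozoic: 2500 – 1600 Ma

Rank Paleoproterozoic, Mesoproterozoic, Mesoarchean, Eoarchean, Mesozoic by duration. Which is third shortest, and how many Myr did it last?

Eoarchean, 431 million years

Durations: Paleoproterozoic 900; Mesoproterozoic 600; Mesoarchean 400; Eoarchean 431; Mesozoic 185.902 Myr.
Sorted shortest-first: Mesozoic (185.902), Mesoarchean (400), Eoarchean (431), Mesoproterozoic (600), Paleoproterozoic (900).
The third shortest is Eoarchean at 431 Myr.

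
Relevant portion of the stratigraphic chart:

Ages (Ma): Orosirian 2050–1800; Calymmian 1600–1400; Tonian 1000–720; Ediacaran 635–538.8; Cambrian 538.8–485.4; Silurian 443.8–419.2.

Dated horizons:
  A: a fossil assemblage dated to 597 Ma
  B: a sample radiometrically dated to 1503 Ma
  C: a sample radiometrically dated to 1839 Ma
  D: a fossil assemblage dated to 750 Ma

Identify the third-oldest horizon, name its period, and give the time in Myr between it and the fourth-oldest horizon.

Larger Ma means older, so oldest first: C 1839 > B 1503 > D 750 > A 597.
Counting 3 along gives D (750 Ma); the excerpt puts that inside the Tonian, 1000–720 Ma.
Next in line is A (597 Ma), and 750 − 597 = 153 Myr.

D, in the Tonian; 153 million years to A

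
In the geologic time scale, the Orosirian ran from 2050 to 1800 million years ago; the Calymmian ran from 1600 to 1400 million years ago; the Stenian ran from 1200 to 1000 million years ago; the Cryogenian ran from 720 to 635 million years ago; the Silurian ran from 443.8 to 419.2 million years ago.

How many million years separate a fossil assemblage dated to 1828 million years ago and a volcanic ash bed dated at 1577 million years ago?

251 million years

1828 − 1577 = 251 million years.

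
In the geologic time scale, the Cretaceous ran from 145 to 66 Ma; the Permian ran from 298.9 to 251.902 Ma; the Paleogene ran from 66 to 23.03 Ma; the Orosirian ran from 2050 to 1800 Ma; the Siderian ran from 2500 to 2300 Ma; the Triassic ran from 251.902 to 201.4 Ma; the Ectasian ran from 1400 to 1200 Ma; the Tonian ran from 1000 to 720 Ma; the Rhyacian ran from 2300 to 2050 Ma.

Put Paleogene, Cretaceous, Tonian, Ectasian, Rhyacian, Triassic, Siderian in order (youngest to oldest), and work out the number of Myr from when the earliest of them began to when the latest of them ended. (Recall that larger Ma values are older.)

Paleogene, Cretaceous, Triassic, Tonian, Ectasian, Rhyacian, Siderian; total span 2476.97 Myr

From the excerpt: Paleogene 66–23.03; Cretaceous 145–66; Tonian 1000–720; Ectasian 1400–1200; Rhyacian 2300–2050; Triassic 251.902–201.4; Siderian 2500–2300 (Ma).
Larger Ma is earlier, so the oldest is Siderian and the youngest is Paleogene; youngest to oldest: Paleogene, Cretaceous, Triassic, Tonian, Ectasian, Rhyacian, Siderian.
Oldest start 2500 minus youngest end 23.03 gives 2476.97 Myr overall.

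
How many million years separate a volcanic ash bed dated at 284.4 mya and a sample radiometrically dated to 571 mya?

571 − 284.4 = 286.6 million years.

286.6 million years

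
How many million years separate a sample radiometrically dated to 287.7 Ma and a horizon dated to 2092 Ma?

2092 − 287.7 = 1804.3 million years.

1804.3 million years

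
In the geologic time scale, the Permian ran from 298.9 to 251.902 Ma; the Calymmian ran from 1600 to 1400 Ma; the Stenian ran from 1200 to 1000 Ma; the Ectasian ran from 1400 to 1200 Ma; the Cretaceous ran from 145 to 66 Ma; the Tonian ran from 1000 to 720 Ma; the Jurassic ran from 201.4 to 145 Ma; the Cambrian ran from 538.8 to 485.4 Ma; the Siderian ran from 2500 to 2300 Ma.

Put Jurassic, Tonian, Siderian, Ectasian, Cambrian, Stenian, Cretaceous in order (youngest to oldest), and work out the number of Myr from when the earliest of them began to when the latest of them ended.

Cretaceous, Jurassic, Cambrian, Tonian, Stenian, Ectasian, Siderian; total span 2434 Myr

From the excerpt: Jurassic 201.4–145; Tonian 1000–720; Siderian 2500–2300; Ectasian 1400–1200; Cambrian 538.8–485.4; Stenian 1200–1000; Cretaceous 145–66 (Ma).
Larger Ma is earlier, so the oldest is Siderian and the youngest is Cretaceous; youngest to oldest: Cretaceous, Jurassic, Cambrian, Tonian, Stenian, Ectasian, Siderian.
Oldest start 2500 minus youngest end 66 gives 2434 Myr overall.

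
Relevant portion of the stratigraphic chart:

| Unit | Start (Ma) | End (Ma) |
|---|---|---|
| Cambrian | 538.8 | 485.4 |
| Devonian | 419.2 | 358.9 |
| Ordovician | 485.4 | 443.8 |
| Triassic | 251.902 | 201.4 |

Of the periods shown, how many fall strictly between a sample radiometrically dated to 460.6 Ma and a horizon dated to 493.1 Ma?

0

Checking each listed span, none has both start < 493.1 Ma and end > 460.6 Ma — every period straddles one of the two dates or lies outside them — so the count is 0.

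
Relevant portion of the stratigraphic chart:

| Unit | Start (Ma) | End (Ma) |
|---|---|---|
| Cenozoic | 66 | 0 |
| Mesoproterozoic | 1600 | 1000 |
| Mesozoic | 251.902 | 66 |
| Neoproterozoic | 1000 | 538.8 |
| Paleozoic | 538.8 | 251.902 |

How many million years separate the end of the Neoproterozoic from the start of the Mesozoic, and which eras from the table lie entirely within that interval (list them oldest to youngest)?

The Neoproterozoic closes at 538.8 Ma and the Mesozoic opens at 251.902 Ma, so the interval is 538.8 − 251.902 = 286.898 Myr.
An era fits inside if it starts at or after 538.8 Ma and ends at or before 251.902 Ma; oldest first that gives Paleozoic.

286.898 million years; Paleozoic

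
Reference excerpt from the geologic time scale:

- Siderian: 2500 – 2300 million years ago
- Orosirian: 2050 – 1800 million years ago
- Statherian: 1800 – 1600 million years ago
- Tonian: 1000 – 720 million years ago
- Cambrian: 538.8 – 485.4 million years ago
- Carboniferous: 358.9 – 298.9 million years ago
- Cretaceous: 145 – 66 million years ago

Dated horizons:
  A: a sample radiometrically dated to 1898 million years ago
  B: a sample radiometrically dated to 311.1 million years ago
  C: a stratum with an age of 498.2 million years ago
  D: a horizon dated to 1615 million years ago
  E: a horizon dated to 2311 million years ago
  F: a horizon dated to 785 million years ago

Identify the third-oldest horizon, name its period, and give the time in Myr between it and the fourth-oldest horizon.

Sorted oldest-first by Ma: E (2311), A (1898), D (1615), F (785), C (498.2), B (311.1).
The third oldest is D at 1615 Ma, which lies in 1800–1600 Ma: the Statherian.
The fourth oldest is F at 785 Ma; separation = |1615 − 785| = 830 Myr.

D, in the Statherian; 830 million years to F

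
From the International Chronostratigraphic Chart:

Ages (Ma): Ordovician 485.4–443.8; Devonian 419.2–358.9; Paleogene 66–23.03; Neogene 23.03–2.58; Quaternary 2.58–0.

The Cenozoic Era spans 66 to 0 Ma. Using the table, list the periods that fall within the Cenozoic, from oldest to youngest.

Periods with both bounds inside 66–0 Ma: Paleogene (66–23.03), Neogene (23.03–2.58), Quaternary (2.58–0).

Paleogene, Neogene, Quaternary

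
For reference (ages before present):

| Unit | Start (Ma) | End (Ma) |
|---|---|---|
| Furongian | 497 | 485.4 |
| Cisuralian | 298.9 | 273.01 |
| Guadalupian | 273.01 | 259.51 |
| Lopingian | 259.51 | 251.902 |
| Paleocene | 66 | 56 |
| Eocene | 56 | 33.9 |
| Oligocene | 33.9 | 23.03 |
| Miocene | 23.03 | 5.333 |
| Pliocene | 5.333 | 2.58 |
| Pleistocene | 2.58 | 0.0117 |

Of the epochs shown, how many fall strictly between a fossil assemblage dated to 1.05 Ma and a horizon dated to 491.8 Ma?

491.8 Ma sits inside the Furongian (497–485.4) and 1.05 Ma inside the Pleistocene (2.58–0.0117); neither of those is wholly between the two dates.
The listed epochs lying completely between them are Cisuralian, Guadalupian, Lopingian, Paleocene, Eocene, Oligocene, Miocene, Pliocene — 8 in all.

8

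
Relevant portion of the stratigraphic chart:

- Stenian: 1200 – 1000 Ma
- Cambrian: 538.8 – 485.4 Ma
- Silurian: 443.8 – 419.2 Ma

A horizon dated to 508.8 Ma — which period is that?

Cambrian

508.8 Ma lies between 538.8 and 485.4 Ma, so it falls in the Cambrian.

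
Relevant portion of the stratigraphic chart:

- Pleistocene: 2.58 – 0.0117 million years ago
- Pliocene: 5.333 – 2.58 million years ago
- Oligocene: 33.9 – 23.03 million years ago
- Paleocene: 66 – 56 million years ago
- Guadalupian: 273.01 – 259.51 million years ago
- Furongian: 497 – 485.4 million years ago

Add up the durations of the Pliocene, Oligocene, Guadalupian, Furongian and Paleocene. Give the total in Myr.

Duration is start − end for each: (5.333 − 2.58) + (33.9 − 23.03) + (273.01 − 259.51) + (497 − 485.4) + (66 − 56).
That is 2.753 + 10.87 + 13.5 + 11.6 + 10, which totals 48.723 million years.

48.723 million years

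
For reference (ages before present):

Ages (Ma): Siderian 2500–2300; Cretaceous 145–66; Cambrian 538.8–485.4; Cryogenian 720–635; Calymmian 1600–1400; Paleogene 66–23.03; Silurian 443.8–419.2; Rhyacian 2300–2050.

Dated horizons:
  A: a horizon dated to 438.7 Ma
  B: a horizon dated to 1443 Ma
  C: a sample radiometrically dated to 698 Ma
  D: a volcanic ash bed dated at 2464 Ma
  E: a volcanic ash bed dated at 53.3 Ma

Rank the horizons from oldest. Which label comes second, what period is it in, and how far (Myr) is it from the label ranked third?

B, in the Calymmian; 745 million years to C

Larger Ma means older, so oldest first: D 2464 > B 1443 > C 698 > A 438.7 > E 53.3.
Counting 2 along gives B (1443 Ma); the excerpt puts that inside the Calymmian, 1600–1400 Ma.
Next in line is C (698 Ma), and 1443 − 698 = 745 Myr.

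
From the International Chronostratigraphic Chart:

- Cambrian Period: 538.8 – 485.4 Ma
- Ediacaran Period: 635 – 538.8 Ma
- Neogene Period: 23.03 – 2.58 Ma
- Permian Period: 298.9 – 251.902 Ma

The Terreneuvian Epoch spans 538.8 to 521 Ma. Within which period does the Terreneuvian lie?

Cambrian

The Terreneuvian (538.8–521 Ma) lies entirely within 538.8–485.4 Ma, the Cambrian Period.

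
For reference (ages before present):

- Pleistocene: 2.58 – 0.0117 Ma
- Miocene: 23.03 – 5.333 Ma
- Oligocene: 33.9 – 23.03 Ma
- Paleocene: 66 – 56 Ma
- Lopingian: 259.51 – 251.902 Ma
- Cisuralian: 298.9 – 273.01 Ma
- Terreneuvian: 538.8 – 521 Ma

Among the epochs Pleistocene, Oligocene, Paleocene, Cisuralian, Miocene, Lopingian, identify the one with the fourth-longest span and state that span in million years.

Durations: Pleistocene 2.5683; Oligocene 10.87; Paleocene 10; Cisuralian 25.89; Miocene 17.697; Lopingian 7.608 Myr.
Sorted longest-first: Cisuralian (25.89), Miocene (17.697), Oligocene (10.87), Paleocene (10), Lopingian (7.608), Pleistocene (2.5683).
The fourth longest is Paleocene at 10 Myr.

Paleocene, 10 million years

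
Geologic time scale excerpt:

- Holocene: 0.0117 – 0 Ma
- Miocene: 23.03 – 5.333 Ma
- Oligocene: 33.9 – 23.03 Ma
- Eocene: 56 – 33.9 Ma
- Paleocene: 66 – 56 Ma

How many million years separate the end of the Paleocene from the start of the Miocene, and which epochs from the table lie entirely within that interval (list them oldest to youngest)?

The Paleocene closes at 56 Ma and the Miocene opens at 23.03 Ma, so the interval is 56 − 23.03 = 32.97 Myr.
An epoch fits inside if it starts at or after 56 Ma and ends at or before 23.03 Ma; oldest first that gives Eocene, Oligocene.

32.97 million years; Eocene, Oligocene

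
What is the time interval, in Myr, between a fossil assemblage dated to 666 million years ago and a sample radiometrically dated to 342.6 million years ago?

666 − 342.6 = 323.4 million years.

323.4 million years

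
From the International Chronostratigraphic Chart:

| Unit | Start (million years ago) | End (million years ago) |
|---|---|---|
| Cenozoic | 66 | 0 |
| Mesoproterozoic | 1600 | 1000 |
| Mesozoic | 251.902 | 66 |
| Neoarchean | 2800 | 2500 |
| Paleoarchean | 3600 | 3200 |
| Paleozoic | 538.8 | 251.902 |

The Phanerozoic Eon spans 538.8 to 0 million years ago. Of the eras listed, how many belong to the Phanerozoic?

Eras inside 538.8–0 Ma: Paleozoic, Mesozoic, Cenozoic — 3 in total.

3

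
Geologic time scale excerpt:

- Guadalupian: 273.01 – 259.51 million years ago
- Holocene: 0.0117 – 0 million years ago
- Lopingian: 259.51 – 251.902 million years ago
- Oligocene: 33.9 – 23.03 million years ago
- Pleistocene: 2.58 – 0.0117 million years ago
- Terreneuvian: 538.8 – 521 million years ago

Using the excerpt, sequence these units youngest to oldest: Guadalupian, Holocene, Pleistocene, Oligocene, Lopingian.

Sorting by start age (ascending Ma, since larger Ma = older): Holocene began 0.0117, Pleistocene began 2.58, Oligocene began 33.9, Lopingian began 259.51, Guadalupian began 273.01.

Holocene, Pleistocene, Oligocene, Lopingian, Guadalupian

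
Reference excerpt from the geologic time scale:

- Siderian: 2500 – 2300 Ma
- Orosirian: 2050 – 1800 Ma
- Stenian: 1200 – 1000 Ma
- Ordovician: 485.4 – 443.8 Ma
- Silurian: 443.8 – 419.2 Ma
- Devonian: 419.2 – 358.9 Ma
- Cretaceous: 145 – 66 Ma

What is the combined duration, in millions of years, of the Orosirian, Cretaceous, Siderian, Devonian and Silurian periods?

Duration is start − end for each: (2050 − 1800) + (145 − 66) + (2500 − 2300) + (419.2 − 358.9) + (443.8 − 419.2).
That is 250 + 79 + 200 + 60.3 + 24.6, which totals 613.9 million years.

613.9 million years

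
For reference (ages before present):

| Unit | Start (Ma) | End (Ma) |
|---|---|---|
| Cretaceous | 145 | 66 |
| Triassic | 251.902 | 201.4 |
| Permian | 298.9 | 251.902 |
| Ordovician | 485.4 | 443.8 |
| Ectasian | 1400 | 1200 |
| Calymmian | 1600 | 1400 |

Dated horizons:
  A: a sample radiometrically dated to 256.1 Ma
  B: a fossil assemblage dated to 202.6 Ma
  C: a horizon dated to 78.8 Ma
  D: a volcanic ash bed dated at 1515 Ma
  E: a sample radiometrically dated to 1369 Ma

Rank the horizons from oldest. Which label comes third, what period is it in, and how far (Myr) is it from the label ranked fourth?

Sorted oldest-first by Ma: D (1515), E (1369), A (256.1), B (202.6), C (78.8).
The third oldest is A at 256.1 Ma, which lies in 298.9–251.902 Ma: the Permian.
The fourth oldest is B at 202.6 Ma; separation = |256.1 − 202.6| = 53.5 Myr.

A, in the Permian; 53.5 million years to B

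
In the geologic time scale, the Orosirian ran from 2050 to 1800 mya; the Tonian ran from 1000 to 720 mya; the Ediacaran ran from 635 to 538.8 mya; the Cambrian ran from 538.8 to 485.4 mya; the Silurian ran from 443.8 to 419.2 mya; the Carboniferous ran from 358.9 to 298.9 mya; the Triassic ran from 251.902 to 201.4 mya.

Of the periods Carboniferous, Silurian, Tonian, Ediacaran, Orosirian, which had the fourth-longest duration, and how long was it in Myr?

Carboniferous, 60 million years

Durations: Carboniferous 60; Silurian 24.6; Tonian 280; Ediacaran 96.2; Orosirian 250 Myr.
Sorted longest-first: Tonian (280), Orosirian (250), Ediacaran (96.2), Carboniferous (60), Silurian (24.6).
The fourth longest is Carboniferous at 60 Myr.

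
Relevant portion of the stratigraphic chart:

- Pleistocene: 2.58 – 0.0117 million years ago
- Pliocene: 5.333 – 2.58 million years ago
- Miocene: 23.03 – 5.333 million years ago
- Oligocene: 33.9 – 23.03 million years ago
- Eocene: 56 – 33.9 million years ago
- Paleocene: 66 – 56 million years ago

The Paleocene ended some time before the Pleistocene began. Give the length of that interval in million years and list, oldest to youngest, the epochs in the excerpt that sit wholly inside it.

53.42 million years; Eocene, Oligocene, Miocene, Pliocene

End of Paleocene = 56 Ma; start of Pleistocene = 2.58 Ma.
Gap = 56 − 2.58 = 53.42 Myr.
Epochs wholly inside 56–2.58 Ma: Eocene (56–33.9), Oligocene (33.9–23.03), Miocene (23.03–5.333), Pliocene (5.333–2.58).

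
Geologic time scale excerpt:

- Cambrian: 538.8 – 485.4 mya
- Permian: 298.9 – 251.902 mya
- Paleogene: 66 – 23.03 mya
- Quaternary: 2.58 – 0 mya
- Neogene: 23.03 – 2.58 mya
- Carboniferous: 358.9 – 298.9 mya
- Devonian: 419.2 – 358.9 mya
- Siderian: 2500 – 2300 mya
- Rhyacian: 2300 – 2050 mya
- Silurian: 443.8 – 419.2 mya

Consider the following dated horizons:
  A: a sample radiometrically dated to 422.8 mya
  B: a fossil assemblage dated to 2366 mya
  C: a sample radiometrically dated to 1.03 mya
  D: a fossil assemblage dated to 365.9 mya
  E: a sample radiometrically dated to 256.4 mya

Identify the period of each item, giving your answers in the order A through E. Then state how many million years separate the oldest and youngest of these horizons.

A — Silurian; B — Siderian; C — Quaternary; D — Devonian; E — Permian; span 2364.97 million years

A: 422.8 Ma lies in 443.8–419.2 Ma, so Silurian.
B: 2366 Ma lies in 2500–2300 Ma, so Siderian.
C: 1.03 Ma lies in 2.58–0 Ma, so Quaternary.
D: 365.9 Ma lies in 419.2–358.9 Ma, so Devonian.
E: 256.4 Ma lies in 298.9–251.902 Ma, so Permian.
Oldest = 2366 Ma, youngest = 1.03 Ma → span 2364.97 Myr.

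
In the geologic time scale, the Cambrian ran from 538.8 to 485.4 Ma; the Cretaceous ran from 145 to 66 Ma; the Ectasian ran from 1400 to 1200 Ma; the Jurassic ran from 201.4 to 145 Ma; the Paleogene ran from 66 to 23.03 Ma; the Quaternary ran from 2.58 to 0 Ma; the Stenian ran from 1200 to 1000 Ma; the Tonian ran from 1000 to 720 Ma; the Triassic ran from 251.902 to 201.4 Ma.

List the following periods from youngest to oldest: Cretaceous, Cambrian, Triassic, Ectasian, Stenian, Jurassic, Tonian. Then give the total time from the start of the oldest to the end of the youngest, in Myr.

From the excerpt: Cretaceous 145–66; Cambrian 538.8–485.4; Triassic 251.902–201.4; Ectasian 1400–1200; Stenian 1200–1000; Jurassic 201.4–145; Tonian 1000–720 (Ma).
Larger Ma is earlier, so the oldest is Ectasian and the youngest is Cretaceous; youngest to oldest: Cretaceous, Jurassic, Triassic, Cambrian, Tonian, Stenian, Ectasian.
Oldest start 1400 minus youngest end 66 gives 1334 Myr overall.

Cretaceous → Jurassic → Triassic → Cambrian → Tonian → Stenian → Ectasian; total span 1334 Myr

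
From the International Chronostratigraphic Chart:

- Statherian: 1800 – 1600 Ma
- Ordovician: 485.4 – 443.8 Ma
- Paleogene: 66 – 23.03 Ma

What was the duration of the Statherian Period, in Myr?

200 million years

1800 − 1600 = 200 million years.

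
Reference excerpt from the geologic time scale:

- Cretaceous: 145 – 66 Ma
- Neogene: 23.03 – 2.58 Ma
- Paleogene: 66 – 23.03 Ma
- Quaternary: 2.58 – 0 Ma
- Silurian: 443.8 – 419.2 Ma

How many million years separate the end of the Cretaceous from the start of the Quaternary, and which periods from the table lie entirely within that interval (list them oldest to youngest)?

The Cretaceous closes at 66 Ma and the Quaternary opens at 2.58 Ma, so the interval is 66 − 2.58 = 63.42 Myr.
A period fits inside if it starts at or after 66 Ma and ends at or before 2.58 Ma; oldest first that gives Paleogene, Neogene.

63.42 million years; Paleogene, Neogene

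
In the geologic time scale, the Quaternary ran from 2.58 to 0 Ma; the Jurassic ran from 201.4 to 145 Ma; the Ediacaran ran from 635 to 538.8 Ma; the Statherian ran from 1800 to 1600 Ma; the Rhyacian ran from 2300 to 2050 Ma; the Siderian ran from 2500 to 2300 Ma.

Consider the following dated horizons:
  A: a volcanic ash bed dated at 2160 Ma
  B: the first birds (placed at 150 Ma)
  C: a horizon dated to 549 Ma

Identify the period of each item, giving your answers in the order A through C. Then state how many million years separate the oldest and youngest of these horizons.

Match each age against the start–end ranges in the excerpt: A = 2160 Ma → Rhyacian (2300–2050); B = 150 Ma → Jurassic (201.4–145); C = 549 Ma → Ediacaran (635–538.8).
The largest age is 2160 Ma and the smallest is 150 Ma; their difference is 2010 Myr.

A — Rhyacian; B — Jurassic; C — Ediacaran; span 2010 million years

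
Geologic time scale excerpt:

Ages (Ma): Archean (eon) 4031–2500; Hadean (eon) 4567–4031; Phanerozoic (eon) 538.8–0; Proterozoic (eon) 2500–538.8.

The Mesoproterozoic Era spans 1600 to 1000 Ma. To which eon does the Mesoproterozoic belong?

Proterozoic

The Mesoproterozoic (1600–1000 Ma) lies entirely within 2500–538.8 Ma, the Proterozoic Eon.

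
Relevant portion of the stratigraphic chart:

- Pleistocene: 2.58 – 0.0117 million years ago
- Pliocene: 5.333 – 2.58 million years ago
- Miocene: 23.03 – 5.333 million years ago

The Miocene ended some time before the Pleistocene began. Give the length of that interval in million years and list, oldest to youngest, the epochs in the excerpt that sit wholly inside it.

2.753 million years; Pliocene

End of Miocene = 5.333 Ma; start of Pleistocene = 2.58 Ma.
Gap = 5.333 − 2.58 = 2.753 Myr.
Epochs wholly inside 5.333–2.58 Ma: Pliocene (5.333–2.58).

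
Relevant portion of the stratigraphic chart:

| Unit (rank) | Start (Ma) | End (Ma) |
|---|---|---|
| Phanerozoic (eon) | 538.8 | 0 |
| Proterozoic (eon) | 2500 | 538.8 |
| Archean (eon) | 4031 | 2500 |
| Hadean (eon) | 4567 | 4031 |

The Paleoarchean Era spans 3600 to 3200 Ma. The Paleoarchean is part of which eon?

The Paleoarchean (3600–3200 Ma) lies entirely within 4031–2500 Ma, the Archean Eon.

Archean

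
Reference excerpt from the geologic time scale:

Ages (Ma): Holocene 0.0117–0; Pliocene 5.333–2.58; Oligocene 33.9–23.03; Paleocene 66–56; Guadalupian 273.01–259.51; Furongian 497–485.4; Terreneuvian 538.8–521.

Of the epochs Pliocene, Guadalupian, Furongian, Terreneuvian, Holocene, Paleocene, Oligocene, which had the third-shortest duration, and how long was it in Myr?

Start − end for each: Pliocene 5.333 − 2.58 = 2.753; Guadalupian 273.01 − 259.51 = 13.5; Furongian 497 − 485.4 = 11.6; Terreneuvian 538.8 − 521 = 17.8; Holocene 0.0117 − 0 = 0.0117; Paleocene 66 − 56 = 10; Oligocene 33.9 − 23.03 = 10.87.
Ranking these from shortest: Holocene < Pliocene < Paleocene < Oligocene < Furongian < Guadalupian < Terreneuvian.
Position 3 in that ranking is Paleocene, which lasted 10 Myr.

Paleocene, 10 million years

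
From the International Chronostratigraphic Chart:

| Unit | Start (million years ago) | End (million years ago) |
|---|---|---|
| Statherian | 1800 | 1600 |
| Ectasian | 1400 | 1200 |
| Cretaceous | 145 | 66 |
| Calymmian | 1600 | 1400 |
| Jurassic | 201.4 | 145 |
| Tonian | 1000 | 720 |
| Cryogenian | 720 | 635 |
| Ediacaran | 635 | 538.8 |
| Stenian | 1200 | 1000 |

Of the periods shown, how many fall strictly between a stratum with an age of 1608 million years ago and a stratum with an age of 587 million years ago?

The older date is 1608 Ma and the younger is 587 Ma.
Periods with start < 1608 and end > 587 Ma: Calymmian (1600–1400), Ectasian (1400–1200), Stenian (1200–1000), Tonian (1000–720), Cryogenian (720–635).
That is 5 complete periods.

5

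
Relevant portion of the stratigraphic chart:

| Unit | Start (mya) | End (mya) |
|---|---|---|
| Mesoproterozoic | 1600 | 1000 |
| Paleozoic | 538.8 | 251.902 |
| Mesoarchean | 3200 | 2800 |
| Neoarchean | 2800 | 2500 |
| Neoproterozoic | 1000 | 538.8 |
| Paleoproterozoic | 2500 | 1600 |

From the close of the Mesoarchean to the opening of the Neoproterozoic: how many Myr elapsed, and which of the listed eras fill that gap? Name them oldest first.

The Mesoarchean closes at 2800 Ma and the Neoproterozoic opens at 1000 Ma, so the interval is 2800 − 1000 = 1800 Myr.
An era fits inside if it starts at or after 2800 Ma and ends at or before 1000 Ma; oldest first that gives Neoarchean, Paleoproterozoic, Mesoproterozoic.

1800 million years; Neoarchean, Paleoproterozoic, Mesoproterozoic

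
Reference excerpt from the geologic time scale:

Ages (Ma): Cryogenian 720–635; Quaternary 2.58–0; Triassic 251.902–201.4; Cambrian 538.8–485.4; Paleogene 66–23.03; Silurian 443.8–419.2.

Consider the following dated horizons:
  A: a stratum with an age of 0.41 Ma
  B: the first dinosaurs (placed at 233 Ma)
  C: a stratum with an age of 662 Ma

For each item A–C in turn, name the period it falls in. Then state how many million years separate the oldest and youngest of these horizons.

A — Quaternary; B — Triassic; C — Cryogenian; span 661.59 million years

A: 0.41 Ma lies in 2.58–0 Ma, so Quaternary.
B: 233 Ma lies in 251.902–201.4 Ma, so Triassic.
C: 662 Ma lies in 720–635 Ma, so Cryogenian.
Oldest = 662 Ma, youngest = 0.41 Ma → span 661.59 Myr.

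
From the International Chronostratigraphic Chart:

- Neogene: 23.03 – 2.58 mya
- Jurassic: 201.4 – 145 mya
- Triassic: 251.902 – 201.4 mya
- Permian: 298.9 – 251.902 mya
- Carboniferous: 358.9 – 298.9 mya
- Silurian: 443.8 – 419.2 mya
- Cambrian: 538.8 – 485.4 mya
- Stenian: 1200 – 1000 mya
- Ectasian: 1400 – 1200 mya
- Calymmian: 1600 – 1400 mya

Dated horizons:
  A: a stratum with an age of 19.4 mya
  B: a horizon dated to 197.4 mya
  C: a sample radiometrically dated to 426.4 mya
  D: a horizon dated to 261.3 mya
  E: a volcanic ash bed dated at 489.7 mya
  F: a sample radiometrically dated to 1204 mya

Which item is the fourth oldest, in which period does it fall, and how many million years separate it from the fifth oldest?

Larger Ma means older, so oldest first: F 1204 > E 489.7 > C 426.4 > D 261.3 > B 197.4 > A 19.4.
Counting 4 along gives D (261.3 Ma); the excerpt puts that inside the Permian, 298.9–251.902 Ma.
Next in line is B (197.4 Ma), and 261.3 − 197.4 = 63.9 Myr.

D, in the Permian; 63.9 million years to B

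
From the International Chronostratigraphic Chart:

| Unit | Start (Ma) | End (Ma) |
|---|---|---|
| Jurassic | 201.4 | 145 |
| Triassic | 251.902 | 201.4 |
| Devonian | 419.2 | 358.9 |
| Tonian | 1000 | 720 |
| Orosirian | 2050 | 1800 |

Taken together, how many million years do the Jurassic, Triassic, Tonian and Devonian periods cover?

Each duration: Jurassic = 56.4; Triassic = 50.502; Tonian = 280; Devonian = 60.3.
Sum: 56.4 + 50.502 + 280 + 60.3 = 447.202 Myr.

447.202 million years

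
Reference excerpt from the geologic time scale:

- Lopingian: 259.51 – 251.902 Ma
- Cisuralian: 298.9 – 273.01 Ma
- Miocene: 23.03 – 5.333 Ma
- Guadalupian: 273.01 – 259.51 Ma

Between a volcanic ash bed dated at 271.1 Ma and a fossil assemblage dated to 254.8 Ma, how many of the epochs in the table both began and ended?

Checking each listed span, none has both start < 271.1 Ma and end > 254.8 Ma — every epoch straddles one of the two dates or lies outside them — so the count is 0.

0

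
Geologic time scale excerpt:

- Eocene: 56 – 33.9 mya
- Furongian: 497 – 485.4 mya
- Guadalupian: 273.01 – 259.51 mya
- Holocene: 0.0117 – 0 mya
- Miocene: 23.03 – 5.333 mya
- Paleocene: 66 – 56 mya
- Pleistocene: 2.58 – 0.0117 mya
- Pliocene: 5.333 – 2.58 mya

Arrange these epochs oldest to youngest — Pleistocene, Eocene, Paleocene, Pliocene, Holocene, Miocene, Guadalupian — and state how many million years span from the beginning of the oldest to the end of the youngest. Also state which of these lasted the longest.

Guadalupian, Paleocene, Eocene, Miocene, Pliocene, Pleistocene, Holocene; total span 273.01 Myr; longest is Eocene

From the excerpt: Pleistocene 2.58–0.0117; Eocene 56–33.9; Paleocene 66–56; Pliocene 5.333–2.58; Holocene 0.0117–0; Miocene 23.03–5.333; Guadalupian 273.01–259.51 (Ma).
Larger Ma is earlier, so the oldest is Guadalupian and the youngest is Holocene; oldest to youngest: Guadalupian, Paleocene, Eocene, Miocene, Pliocene, Pleistocene, Holocene.
Oldest start 273.01 minus youngest end 0 gives 273.01 Myr overall.
Individual lengths (start − end): Holocene 0.0117; Guadalupian 13.5; Pleistocene 2.5683; Miocene 17.697; Paleocene 10; Pliocene 2.753; Eocene 22.1. The largest is Eocene at 22.1 Myr.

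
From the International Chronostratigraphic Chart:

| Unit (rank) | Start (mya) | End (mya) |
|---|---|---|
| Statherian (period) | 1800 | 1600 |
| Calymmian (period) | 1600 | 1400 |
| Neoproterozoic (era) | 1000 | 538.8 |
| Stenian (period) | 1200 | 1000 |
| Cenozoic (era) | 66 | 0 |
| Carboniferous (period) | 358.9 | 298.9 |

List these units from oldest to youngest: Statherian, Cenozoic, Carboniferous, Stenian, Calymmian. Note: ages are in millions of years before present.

Statherian → Calymmian → Stenian → Carboniferous → Cenozoic

Read off each span (Ma): Statherian 1800–1600; Cenozoic 66–0; Carboniferous 358.9–298.9; Stenian 1200–1000; Calymmian 1600–1400.
Larger Ma is older, so oldest→youngest is Statherian, Calymmian, Stenian, Carboniferous, Cenozoic.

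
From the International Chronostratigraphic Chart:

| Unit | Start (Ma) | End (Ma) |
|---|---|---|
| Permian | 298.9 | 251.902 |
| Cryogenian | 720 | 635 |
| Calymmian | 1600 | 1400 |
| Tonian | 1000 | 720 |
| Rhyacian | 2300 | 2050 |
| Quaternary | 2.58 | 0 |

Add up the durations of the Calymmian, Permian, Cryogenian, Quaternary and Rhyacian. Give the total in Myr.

Duration is start − end for each: (1600 − 1400) + (298.9 − 251.902) + (720 − 635) + (2.58 − 0) + (2300 − 2050).
That is 200 + 46.998 + 85 + 2.58 + 250, which totals 584.578 million years.

584.578 million years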